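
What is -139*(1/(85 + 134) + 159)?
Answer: -4840258/219 ≈ -22102.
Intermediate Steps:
-139*(1/(85 + 134) + 159) = -139*(1/219 + 159) = -139*34822/219 = -4840258/219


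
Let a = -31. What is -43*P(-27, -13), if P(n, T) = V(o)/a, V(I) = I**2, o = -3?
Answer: 387/31 ≈ 12.484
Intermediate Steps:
P(n, T) = -9/31 (P(n, T) = (-3)**2/(-31) = 9*(-1/31) = -9/31)
-43*P(-27, -13) = -43*(-9/31) = 387/31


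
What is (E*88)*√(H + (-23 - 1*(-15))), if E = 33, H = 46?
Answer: 2904*√38 ≈ 17901.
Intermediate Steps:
(E*88)*√(H + (-23 - 1*(-15))) = (33*88)*√(46 + (-23 - 1*(-15))) = 2904*√(46 + (-23 + 15)) = 2904*√(46 - 8) = 2904*√38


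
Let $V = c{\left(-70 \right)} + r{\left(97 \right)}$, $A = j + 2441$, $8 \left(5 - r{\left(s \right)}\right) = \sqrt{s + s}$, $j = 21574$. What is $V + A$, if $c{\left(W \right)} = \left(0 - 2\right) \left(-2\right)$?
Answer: $24024 - \frac{\sqrt{194}}{8} \approx 24022.0$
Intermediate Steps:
$c{\left(W \right)} = 4$ ($c{\left(W \right)} = \left(-2\right) \left(-2\right) = 4$)
$r{\left(s \right)} = 5 - \frac{\sqrt{2} \sqrt{s}}{8}$ ($r{\left(s \right)} = 5 - \frac{\sqrt{s + s}}{8} = 5 - \frac{\sqrt{2 s}}{8} = 5 - \frac{\sqrt{2} \sqrt{s}}{8}$)
$A = 24015$ ($A = 21574 + 2441 = 24015$)
$V = 9 - \frac{\sqrt{194}}{8}$ ($V = 4 + \left(5 - \frac{\sqrt{2} \sqrt{97}}{8}\right) = 4 + \left(5 - \frac{\sqrt{194}}{8}\right) = 9 - \frac{\sqrt{194}}{8} \approx 7.2589$)
$V + A = \left(9 - \frac{\sqrt{194}}{8}\right) + 24015 = 24024 - \frac{\sqrt{194}}{8}$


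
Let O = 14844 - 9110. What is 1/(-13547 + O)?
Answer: -1/7813 ≈ -0.00012799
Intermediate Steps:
O = 5734
1/(-13547 + O) = 1/(-13547 + 5734) = 1/(-7813) = -1/7813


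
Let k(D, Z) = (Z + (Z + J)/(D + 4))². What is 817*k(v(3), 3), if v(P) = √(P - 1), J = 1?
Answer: 693633/49 - 94772*√2/49 ≈ 11421.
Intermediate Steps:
v(P) = √(-1 + P)
k(D, Z) = (Z + (1 + Z)/(4 + D))² (k(D, Z) = (Z + (Z + 1)/(D + 4))² = (Z + (1 + Z)/(4 + D))²)
817*k(v(3), 3) = 817*((1 + 5*3 + √(-1 + 3)*3)²/(4 + √(-1 + 3))²) = 817*((1 + 15 + √2*3)²/(4 + √2)²) = 817*((1 + 15 + 3*√2)²/(4 + √2)²) = 817*((16 + 3*√2)²/(4 + √2)²) = 817*(16 + 3*√2)²/(4 + √2)²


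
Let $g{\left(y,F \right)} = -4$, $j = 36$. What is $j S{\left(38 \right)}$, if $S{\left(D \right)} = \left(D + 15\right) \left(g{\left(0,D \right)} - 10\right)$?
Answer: $-26712$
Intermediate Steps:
$S{\left(D \right)} = -210 - 14 D$ ($S{\left(D \right)} = \left(D + 15\right) \left(-4 - 10\right) = \left(15 + D\right) \left(-14\right) = -210 - 14 D$)
$j S{\left(38 \right)} = 36 \left(-210 - 532\right) = 36 \left(-742\right) = -26712$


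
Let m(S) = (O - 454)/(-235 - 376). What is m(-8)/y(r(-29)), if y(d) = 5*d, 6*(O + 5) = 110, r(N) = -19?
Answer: -1322/174135 ≈ -0.0075918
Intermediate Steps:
O = 40/3 (O = -5 + (⅙)*110 = -5 + 55/3 = 40/3 ≈ 13.333)
m(S) = 1322/1833 (m(S) = (40/3 - 454)/(-235 - 376) = -1322/3/(-611) = -1322/3*(-1/611) = 1322/1833)
m(-8)/y(r(-29)) = 1322/(1833*((5*(-19)))) = (1322/1833)/(-95) = (1322/1833)*(-1/95) = -1322/174135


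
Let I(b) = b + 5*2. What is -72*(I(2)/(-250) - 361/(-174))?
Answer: -528972/3625 ≈ -145.92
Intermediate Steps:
I(b) = 10 + b (I(b) = b + 10 = 10 + b)
-72*(I(2)/(-250) - 361/(-174)) = -72*((10 + 2)/(-250) - 361/(-174)) = -72*(12*(-1/250) - 361*(-1/174)) = -72*(-6/125 + 361/174) = -72*44081/21750 = -528972/3625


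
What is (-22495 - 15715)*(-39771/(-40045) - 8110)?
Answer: 2481549817918/8009 ≈ 3.0984e+8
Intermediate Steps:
(-22495 - 15715)*(-39771/(-40045) - 8110) = -38210*(-39771*(-1/40045) - 8110) = -38210*(39771/40045 - 8110) = -38210*(-324725179/40045) = 2481549817918/8009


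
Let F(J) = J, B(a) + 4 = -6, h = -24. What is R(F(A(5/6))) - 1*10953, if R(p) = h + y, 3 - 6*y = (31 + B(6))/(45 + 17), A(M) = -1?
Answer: -1361093/124 ≈ -10977.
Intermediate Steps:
B(a) = -10 (B(a) = -4 - 6 = -10)
y = 55/124 (y = ½ - (31 - 10)/(6*(45 + 17)) = ½ - 7/(2*62) = ½ - ⅙*21/62 = ½ - 7/124 = 55/124 ≈ 0.44355)
R(p) = -2921/124 (R(p) = -24 + 55/124 = -2921/124)
R(F(A(5/6))) - 1*10953 = -2921/124 - 1*10953 = -2921/124 - 10953 = -1361093/124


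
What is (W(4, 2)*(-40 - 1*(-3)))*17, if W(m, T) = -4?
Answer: 2516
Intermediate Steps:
(W(4, 2)*(-40 - 1*(-3)))*17 = -4*(-40 - 1*(-3))*17 = -4*(-40 + 3)*17 = -4*(-37)*17 = 148*17 = 2516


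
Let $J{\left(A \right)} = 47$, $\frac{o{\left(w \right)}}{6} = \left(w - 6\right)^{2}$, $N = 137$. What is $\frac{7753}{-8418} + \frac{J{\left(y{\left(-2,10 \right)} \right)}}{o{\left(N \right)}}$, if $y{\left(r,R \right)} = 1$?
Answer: $- \frac{22163882}{24076883} \approx -0.92055$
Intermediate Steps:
$o{\left(w \right)} = 6 \left(-6 + w\right)^{2}$ ($o{\left(w \right)} = 6 \left(w - 6\right)^{2} = 6 \left(-6 + w\right)^{2}$)
$\frac{7753}{-8418} + \frac{J{\left(y{\left(-2,10 \right)} \right)}}{o{\left(N \right)}} = \frac{7753}{-8418} + \frac{47}{6 \left(-6 + 137\right)^{2}} = 7753 \left(- \frac{1}{8418}\right) + \frac{47}{6 \cdot 131^{2}} = - \frac{7753}{8418} + \frac{47}{6 \cdot 17161} = - \frac{7753}{8418} + \frac{47}{102966} = - \frac{22163882}{24076883}$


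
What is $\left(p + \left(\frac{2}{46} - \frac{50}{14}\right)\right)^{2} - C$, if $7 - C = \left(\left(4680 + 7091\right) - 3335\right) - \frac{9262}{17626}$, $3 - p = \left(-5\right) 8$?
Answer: $\frac{325905386113}{32634539} \approx 9986.5$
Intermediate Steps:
$p = 43$ ($p = 3 - \left(-5\right) 8 = 3 - -40 = 3 + 40 = 43$)
$C = - \frac{74280146}{8813}$ ($C = 7 - \left(\left(\left(4680 + 7091\right) - 3335\right) - \frac{9262}{17626}\right) = 7 - \left(\left(11771 - 3335\right) - \frac{4631}{8813}\right) = 7 - \left(8436 - \frac{4631}{8813}\right) = 7 - \frac{74341837}{8813} = - \frac{74280146}{8813} \approx -8428.5$)
$\left(p + \left(\frac{2}{46} - \frac{50}{14}\right)\right)^{2} - C = \left(43 + \left(\frac{2}{46} - \frac{50}{14}\right)\right)^{2} - - \frac{74280146}{8813} = \left(43 + \left(2 \cdot \frac{1}{46} - \frac{25}{7}\right)\right)^{2} + \frac{74280146}{8813} = \left(43 + \left(\frac{1}{23} - \frac{25}{7}\right)\right)^{2} + \frac{74280146}{8813} = \left(43 - \frac{568}{161}\right)^{2} + \frac{74280146}{8813} = \left(\frac{6355}{161}\right)^{2} + \frac{74280146}{8813} = \frac{40386025}{25921} + \frac{74280146}{8813} = \frac{325905386113}{32634539}$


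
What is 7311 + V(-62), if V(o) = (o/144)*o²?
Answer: 101807/18 ≈ 5655.9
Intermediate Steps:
V(o) = o³/144 (V(o) = (o*(1/144))*o² = (o/144)*o² = o³/144)
7311 + V(-62) = 7311 + (1/144)*(-62)³ = 7311 + (1/144)*(-238328) = 7311 - 29791/18 = 101807/18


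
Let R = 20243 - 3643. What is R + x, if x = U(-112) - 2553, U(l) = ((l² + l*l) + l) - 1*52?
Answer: 38971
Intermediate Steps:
R = 16600
U(l) = -52 + l + 2*l² (U(l) = ((l² + l²) + l) - 52 = (2*l² + l) - 52 = (l + 2*l²) - 52 = -52 + l + 2*l²)
x = 22371 (x = (-52 - 112 + 2*(-112)²) - 2553 = (-52 - 112 + 2*12544) - 2553 = (-52 - 112 + 25088) - 2553 = 24924 - 2553 = 22371)
R + x = 16600 + 22371 = 38971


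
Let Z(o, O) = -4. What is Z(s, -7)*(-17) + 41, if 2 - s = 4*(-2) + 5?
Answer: 109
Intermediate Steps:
s = 5 (s = 2 - (4*(-2) + 5) = 2 - (-8 + 5) = 2 - 1*(-3) = 2 + 3 = 5)
Z(s, -7)*(-17) + 41 = -4*(-17) + 41 = 68 + 41 = 109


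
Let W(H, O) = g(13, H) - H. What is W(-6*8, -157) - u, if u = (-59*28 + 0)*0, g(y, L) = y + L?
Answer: 13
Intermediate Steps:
g(y, L) = L + y
W(H, O) = 13 (W(H, O) = (H + 13) - H = (13 + H) - H = 13)
u = 0 (u = (-1652 + 0)*0 = -1652*0 = 0)
W(-6*8, -157) - u = 13 - 1*0 = 13 + 0 = 13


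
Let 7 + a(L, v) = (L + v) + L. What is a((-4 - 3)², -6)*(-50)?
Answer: -4250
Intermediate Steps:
a(L, v) = -7 + v + 2*L (a(L, v) = -7 + ((L + v) + L) = -7 + (v + 2*L) = -7 + v + 2*L)
a((-4 - 3)², -6)*(-50) = (-7 - 6 + 2*(-4 - 3)²)*(-50) = (-7 - 6 + 2*(-7)²)*(-50) = (-7 - 6 + 2*49)*(-50) = (-7 - 6 + 98)*(-50) = 85*(-50) = -4250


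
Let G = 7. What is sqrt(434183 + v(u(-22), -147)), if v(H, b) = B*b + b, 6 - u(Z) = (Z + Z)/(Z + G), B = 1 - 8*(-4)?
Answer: sqrt(429185) ≈ 655.12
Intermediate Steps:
B = 33 (B = 1 + 32 = 33)
u(Z) = 6 - 2*Z/(7 + Z) (u(Z) = 6 - (Z + Z)/(Z + 7) = 6 - 2*Z/(7 + Z))
v(H, b) = 34*b (v(H, b) = 33*b + b = 34*b)
sqrt(434183 + v(u(-22), -147)) = sqrt(434183 + 34*(-147)) = sqrt(434183 - 4998) = sqrt(429185)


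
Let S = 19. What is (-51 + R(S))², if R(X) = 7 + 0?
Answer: 1936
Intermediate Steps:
R(X) = 7
(-51 + R(S))² = (-51 + 7)² = (-44)² = 1936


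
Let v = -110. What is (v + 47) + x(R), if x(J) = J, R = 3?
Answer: -60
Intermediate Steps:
(v + 47) + x(R) = (-110 + 47) + 3 = -63 + 3 = -60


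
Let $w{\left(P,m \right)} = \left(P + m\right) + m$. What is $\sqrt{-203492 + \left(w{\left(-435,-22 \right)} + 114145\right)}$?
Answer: $i \sqrt{89826} \approx 299.71 i$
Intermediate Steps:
$w{\left(P,m \right)} = P + 2 m$
$\sqrt{-203492 + \left(w{\left(-435,-22 \right)} + 114145\right)} = \sqrt{-203492 + \left(\left(-435 + 2 \left(-22\right)\right) + 114145\right)} = \sqrt{-203492 + \left(\left(-435 - 44\right) + 114145\right)} = \sqrt{-203492 + \left(-479 + 114145\right)} = \sqrt{-203492 + 113666} = \sqrt{-89826} = i \sqrt{89826}$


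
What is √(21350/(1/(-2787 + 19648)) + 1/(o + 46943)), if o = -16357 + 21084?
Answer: 3*√106786320247329630/51670 ≈ 18973.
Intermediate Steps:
o = 4727
√(21350/(1/(-2787 + 19648)) + 1/(o + 46943)) = √(21350/(1/(-2787 + 19648)) + 1/(4727 + 46943)) = √(21350/(1/16861) + 1/51670) = √(21350*16861 + 1/51670) = √(359982350 + 1/51670) = √(18600288024501/51670) = 3*√106786320247329630/51670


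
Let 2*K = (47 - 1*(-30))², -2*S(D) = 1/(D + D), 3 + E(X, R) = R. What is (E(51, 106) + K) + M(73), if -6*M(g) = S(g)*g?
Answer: 73621/24 ≈ 3067.5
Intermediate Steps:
E(X, R) = -3 + R
S(D) = -1/(4*D) (S(D) = -1/(2*(D + D)) = -1/(2*D)/2 = -1/(4*D))
K = 5929/2 (K = (47 - 1*(-30))²/2 = (47 + 30)²/2 = (½)*77² = (½)*5929 = 5929/2 ≈ 2964.5)
M(g) = 1/24 (M(g) = -(-1/(4*g))*g/6 = -⅙*(-¼) = 1/24)
(E(51, 106) + K) + M(73) = ((-3 + 106) + 5929/2) + 1/24 = (103 + 5929/2) + 1/24 = 6135/2 + 1/24 = 73621/24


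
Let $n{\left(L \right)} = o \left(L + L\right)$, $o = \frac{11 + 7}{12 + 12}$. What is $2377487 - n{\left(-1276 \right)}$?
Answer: $2379401$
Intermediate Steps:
$o = \frac{3}{4}$ ($o = \frac{18}{24} = 18 \cdot \frac{1}{24} = \frac{3}{4} \approx 0.75$)
$n{\left(L \right)} = \frac{3 L}{2}$ ($n{\left(L \right)} = \frac{3 \left(L + L\right)}{4} = \frac{3 \cdot 2 L}{4} = \frac{3 L}{2}$)
$2377487 - n{\left(-1276 \right)} = 2377487 - \frac{3}{2} \left(-1276\right) = 2377487 - -1914 = 2377487 + 1914 = 2379401$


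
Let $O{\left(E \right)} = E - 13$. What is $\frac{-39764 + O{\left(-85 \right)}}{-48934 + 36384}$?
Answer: $\frac{19931}{6275} \approx 3.1763$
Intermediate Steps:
$O{\left(E \right)} = -13 + E$
$\frac{-39764 + O{\left(-85 \right)}}{-48934 + 36384} = \frac{-39764 - 98}{-48934 + 36384} = \frac{-39764 - 98}{-12550} = \left(-39862\right) \left(- \frac{1}{12550}\right) = \frac{19931}{6275}$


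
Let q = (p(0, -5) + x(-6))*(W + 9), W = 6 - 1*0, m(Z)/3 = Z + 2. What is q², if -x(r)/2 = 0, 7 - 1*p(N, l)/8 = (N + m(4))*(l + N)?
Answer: 135489600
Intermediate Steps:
m(Z) = 6 + 3*Z (m(Z) = 3*(Z + 2) = 3*(2 + Z) = 6 + 3*Z)
W = 6 (W = 6 + 0 = 6)
p(N, l) = 56 - 8*(18 + N)*(N + l) (p(N, l) = 56 - 8*(N + (6 + 3*4))*(l + N) = 56 - 8*(N + (6 + 12))*(N + l) = 56 - 8*(N + 18)*(N + l) = 56 - 8*(18 + N)*(N + l))
x(r) = 0 (x(r) = -2*0 = 0)
q = 11640 (q = ((56 - 144*0 - 144*(-5) - 8*0² - 8*0*(-5)) + 0)*(6 + 9) = ((56 + 0 + 720 - 8*0 + 0) + 0)*15 = ((56 + 0 + 720 + 0 + 0) + 0)*15 = (776 + 0)*15 = 776*15 = 11640)
q² = 11640² = 135489600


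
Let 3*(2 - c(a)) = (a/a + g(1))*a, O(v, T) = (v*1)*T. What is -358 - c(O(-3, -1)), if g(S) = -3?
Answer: -362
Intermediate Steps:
O(v, T) = T*v (O(v, T) = v*T = T*v)
c(a) = 2 + 2*a/3 (c(a) = 2 - (a/a - 3)*a/3 = 2 - (1 - 3)*a/3 = 2 - (-2)*a/3 = 2 + 2*a/3)
-358 - c(O(-3, -1)) = -358 - (2 + 2*(-1*(-3))/3) = -358 - (2 + (⅔)*3) = -358 - (2 + 2) = -358 - 1*4 = -358 - 4 = -362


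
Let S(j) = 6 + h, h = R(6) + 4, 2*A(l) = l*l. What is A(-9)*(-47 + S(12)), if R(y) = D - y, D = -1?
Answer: -1782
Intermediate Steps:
R(y) = -1 - y
A(l) = l**2/2 (A(l) = (l*l)/2 = l**2/2)
h = -3 (h = (-1 - 1*6) + 4 = (-1 - 6) + 4 = -7 + 4 = -3)
S(j) = 3 (S(j) = 6 - 3 = 3)
A(-9)*(-47 + S(12)) = ((1/2)*(-9)**2)*(-47 + 3) = ((1/2)*81)*(-44) = (81/2)*(-44) = -1782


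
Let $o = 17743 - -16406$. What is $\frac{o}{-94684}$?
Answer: $- \frac{34149}{94684} \approx -0.36066$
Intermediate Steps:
$o = 34149$ ($o = 17743 + 16406 = 34149$)
$\frac{o}{-94684} = \frac{34149}{-94684} = 34149 \left(- \frac{1}{94684}\right) = - \frac{34149}{94684}$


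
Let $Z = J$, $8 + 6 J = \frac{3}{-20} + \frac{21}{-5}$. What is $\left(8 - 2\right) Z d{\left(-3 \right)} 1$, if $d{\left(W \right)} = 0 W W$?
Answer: $0$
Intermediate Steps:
$d{\left(W \right)} = 0$ ($d{\left(W \right)} = 0 W = 0$)
$J = - \frac{247}{120}$ ($J = - \frac{4}{3} + \frac{\frac{3}{-20} + \frac{21}{-5}}{6} = - \frac{4}{3} + \frac{3 \left(- \frac{1}{20}\right) + 21 \left(- \frac{1}{5}\right)}{6} = - \frac{4}{3} + \frac{- \frac{3}{20} - \frac{21}{5}}{6} = - \frac{4}{3} + \frac{1}{6} \left(- \frac{87}{20}\right) = - \frac{4}{3} - \frac{29}{40} = - \frac{247}{120} \approx -2.0583$)
$Z = - \frac{247}{120} \approx -2.0583$
$\left(8 - 2\right) Z d{\left(-3 \right)} 1 = \left(8 - 2\right) \left(- \frac{247}{120}\right) 0 \cdot 1 = 6 \left(- \frac{247}{120}\right) 0 = \left(- \frac{247}{20}\right) 0 = 0$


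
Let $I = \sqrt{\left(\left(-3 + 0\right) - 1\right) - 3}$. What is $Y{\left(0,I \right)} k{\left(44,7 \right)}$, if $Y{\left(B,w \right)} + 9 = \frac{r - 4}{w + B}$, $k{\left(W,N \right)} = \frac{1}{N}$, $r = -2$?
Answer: $- \frac{9}{7} + \frac{6 i \sqrt{7}}{49} \approx -1.2857 + 0.32397 i$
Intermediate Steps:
$I = i \sqrt{7}$ ($I = \sqrt{\left(-3 - 1\right) - 3} = \sqrt{-4 - 3} = \sqrt{-7} = i \sqrt{7} \approx 2.6458 i$)
$Y{\left(B,w \right)} = -9 - \frac{6}{B + w}$ ($Y{\left(B,w \right)} = -9 + \frac{-2 - 4}{w + B} = -9 - \frac{6}{B + w}$)
$Y{\left(0,I \right)} k{\left(44,7 \right)} = \frac{3 \frac{1}{0 + i \sqrt{7}} \left(-2 - 0 - 3 i \sqrt{7}\right)}{7} = \frac{3 \left(-2 + 0 - 3 i \sqrt{7}\right)}{i \sqrt{7}} \cdot \frac{1}{7} = 3 \left(- \frac{i \sqrt{7}}{7}\right) \left(-2 - 3 i \sqrt{7}\right) \frac{1}{7} = - \frac{3 i \sqrt{7} \left(-2 - 3 i \sqrt{7}\right)}{7} \cdot \frac{1}{7} = - \frac{3 i \sqrt{7} \left(-2 - 3 i \sqrt{7}\right)}{49}$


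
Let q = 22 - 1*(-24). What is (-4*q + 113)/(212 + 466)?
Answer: -71/678 ≈ -0.10472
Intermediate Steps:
q = 46 (q = 22 + 24 = 46)
(-4*q + 113)/(212 + 466) = (-4*46 + 113)/(212 + 466) = (-184 + 113)/678 = (1/678)*(-71) = -71/678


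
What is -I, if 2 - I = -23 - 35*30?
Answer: -1075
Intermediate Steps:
I = 1075 (I = 2 - (-23 - 35*30) = 2 - (-23 - 1050) = 2 - 1*(-1073) = 2 + 1073 = 1075)
-I = -1*1075 = -1075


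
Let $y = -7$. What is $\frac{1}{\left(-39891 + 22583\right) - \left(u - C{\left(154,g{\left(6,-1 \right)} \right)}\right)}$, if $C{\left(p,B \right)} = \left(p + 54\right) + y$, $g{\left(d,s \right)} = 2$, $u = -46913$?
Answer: $\frac{1}{29806} \approx 3.355 \cdot 10^{-5}$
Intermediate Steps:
$C{\left(p,B \right)} = 47 + p$ ($C{\left(p,B \right)} = \left(p + 54\right) - 7 = \left(54 + p\right) - 7 = 47 + p$)
$\frac{1}{\left(-39891 + 22583\right) - \left(u - C{\left(154,g{\left(6,-1 \right)} \right)}\right)} = \frac{1}{\left(-39891 + 22583\right) + \left(\left(47 + 154\right) - -46913\right)} = \frac{1}{-17308 + \left(201 + 46913\right)} = \frac{1}{-17308 + 47114} = \frac{1}{29806}$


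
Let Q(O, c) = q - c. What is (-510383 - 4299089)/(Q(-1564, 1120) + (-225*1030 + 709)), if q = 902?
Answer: 4809472/231259 ≈ 20.797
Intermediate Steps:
Q(O, c) = 902 - c
(-510383 - 4299089)/(Q(-1564, 1120) + (-225*1030 + 709)) = (-510383 - 4299089)/((902 - 1*1120) + (-225*1030 + 709)) = -4809472/((902 - 1120) + (-231750 + 709)) = -4809472/(-218 - 231041) = -4809472/(-231259) = -4809472*(-1/231259) = 4809472/231259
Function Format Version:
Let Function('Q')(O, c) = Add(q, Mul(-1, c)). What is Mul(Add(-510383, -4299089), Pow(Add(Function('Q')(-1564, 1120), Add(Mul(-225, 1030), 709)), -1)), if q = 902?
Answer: Rational(4809472, 231259) ≈ 20.797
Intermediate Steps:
Function('Q')(O, c) = Add(902, Mul(-1, c))
Mul(Add(-510383, -4299089), Pow(Add(Function('Q')(-1564, 1120), Add(Mul(-225, 1030), 709)), -1)) = Mul(Add(-510383, -4299089), Pow(Add(Add(902, Mul(-1, 1120)), Add(Mul(-225, 1030), 709)), -1)) = Mul(-4809472, Pow(Add(Add(902, -1120), Add(-231750, 709)), -1)) = Mul(-4809472, Pow(Add(-218, -231041), -1)) = Mul(-4809472, Pow(-231259, -1)) = Mul(-4809472, Rational(-1, 231259)) = Rational(4809472, 231259)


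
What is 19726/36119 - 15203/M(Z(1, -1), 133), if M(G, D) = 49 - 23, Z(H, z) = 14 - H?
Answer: -548604281/939094 ≈ -584.18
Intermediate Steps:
M(G, D) = 26
19726/36119 - 15203/M(Z(1, -1), 133) = 19726/36119 - 15203/26 = -548604281/939094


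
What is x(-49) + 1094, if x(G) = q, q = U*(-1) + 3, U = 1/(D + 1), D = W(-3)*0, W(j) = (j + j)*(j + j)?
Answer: 1096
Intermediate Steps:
W(j) = 4*j**2 (W(j) = (2*j)*(2*j) = 4*j**2)
D = 0 (D = (4*(-3)**2)*0 = (4*9)*0 = 36*0 = 0)
U = 1 (U = 1/(0 + 1) = 1/1 = 1)
q = 2 (q = 1*(-1) + 3 = -1 + 3 = 2)
x(G) = 2
x(-49) + 1094 = 2 + 1094 = 1096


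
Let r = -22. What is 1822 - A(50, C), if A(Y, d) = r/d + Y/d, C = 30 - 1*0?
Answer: 27316/15 ≈ 1821.1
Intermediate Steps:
C = 30 (C = 30 + 0 = 30)
A(Y, d) = -22/d + Y/d
1822 - A(50, C) = 1822 - (-22 + 50)/30 = 1822 - 28/30 = 1822 - 1*14/15 = 1822 - 14/15 = 27316/15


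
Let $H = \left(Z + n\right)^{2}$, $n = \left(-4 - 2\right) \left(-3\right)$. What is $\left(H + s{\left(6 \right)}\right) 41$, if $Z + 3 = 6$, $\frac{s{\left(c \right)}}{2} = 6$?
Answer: $18573$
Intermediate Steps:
$s{\left(c \right)} = 12$ ($s{\left(c \right)} = 2 \cdot 6 = 12$)
$Z = 3$ ($Z = -3 + 6 = 3$)
$n = 18$ ($n = \left(-6\right) \left(-3\right) = 18$)
$H = 441$ ($H = \left(3 + 18\right)^{2} = 21^{2} = 441$)
$\left(H + s{\left(6 \right)}\right) 41 = \left(441 + 12\right) 41 = 453 \cdot 41 = 18573$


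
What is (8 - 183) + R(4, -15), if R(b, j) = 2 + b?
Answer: -169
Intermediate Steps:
(8 - 183) + R(4, -15) = (8 - 183) + (2 + 4) = -175 + 6 = -169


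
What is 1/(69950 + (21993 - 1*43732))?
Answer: 1/48211 ≈ 2.0742e-5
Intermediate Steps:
1/(69950 + (21993 - 1*43732)) = 1/(69950 + (21993 - 43732)) = 1/(69950 - 21739) = 1/48211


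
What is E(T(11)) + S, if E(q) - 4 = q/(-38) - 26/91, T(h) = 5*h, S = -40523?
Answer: -10778515/266 ≈ -40521.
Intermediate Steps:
E(q) = 26/7 - q/38 (E(q) = 4 + (q/(-38) - 26/91) = 4 + (q*(-1/38) - 26*1/91) = 4 + (-q/38 - 2/7) = 4 + (-2/7 - q/38) = 26/7 - q/38)
E(T(11)) + S = (26/7 - 5*11/38) - 40523 = (26/7 - 1/38*55) - 40523 = (26/7 - 55/38) - 40523 = 603/266 - 40523 = -10778515/266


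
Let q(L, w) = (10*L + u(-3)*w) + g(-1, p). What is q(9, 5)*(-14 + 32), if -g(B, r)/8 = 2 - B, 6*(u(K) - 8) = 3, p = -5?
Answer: 1953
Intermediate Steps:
u(K) = 17/2 (u(K) = 8 + (⅙)*3 = 8 + ½ = 17/2)
g(B, r) = -16 + 8*B (g(B, r) = -8*(2 - B) = -16 + 8*B)
q(L, w) = -24 + 10*L + 17*w/2 (q(L, w) = (10*L + 17*w/2) + (-16 + 8*(-1)) = (10*L + 17*w/2) + (-16 - 8) = (10*L + 17*w/2) - 24 = -24 + 10*L + 17*w/2)
q(9, 5)*(-14 + 32) = (-24 + 10*9 + (17/2)*5)*(-14 + 32) = (-24 + 90 + 85/2)*18 = (217/2)*18 = 1953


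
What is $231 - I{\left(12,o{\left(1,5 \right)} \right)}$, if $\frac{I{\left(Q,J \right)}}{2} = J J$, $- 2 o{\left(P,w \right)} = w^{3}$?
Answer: $- \frac{15163}{2} \approx -7581.5$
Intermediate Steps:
$o{\left(P,w \right)} = - \frac{w^{3}}{2}$
$I{\left(Q,J \right)} = 2 J^{2}$ ($I{\left(Q,J \right)} = 2 J J = 2 J^{2}$)
$231 - I{\left(12,o{\left(1,5 \right)} \right)} = 231 - 2 \left(- \frac{5^{3}}{2}\right)^{2} = 231 - 2 \left(\left(- \frac{1}{2}\right) 125\right)^{2} = 231 - 2 \left(- \frac{125}{2}\right)^{2} = 231 - 2 \cdot \frac{15625}{4} = 231 - \frac{15625}{2} = - \frac{15163}{2}$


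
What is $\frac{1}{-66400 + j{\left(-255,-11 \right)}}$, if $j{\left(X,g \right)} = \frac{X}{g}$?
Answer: $- \frac{11}{730145} \approx -1.5065 \cdot 10^{-5}$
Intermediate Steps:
$\frac{1}{-66400 + j{\left(-255,-11 \right)}} = \frac{1}{-66400 - \frac{255}{-11}} = \frac{1}{-66400 - - \frac{255}{11}} = \frac{1}{-66400 + \frac{255}{11}} = \frac{1}{- \frac{730145}{11}} = - \frac{11}{730145}$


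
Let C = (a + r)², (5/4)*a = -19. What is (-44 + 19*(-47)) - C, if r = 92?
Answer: -170881/25 ≈ -6835.2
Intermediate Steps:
a = -76/5 (a = (⅘)*(-19) = -76/5 ≈ -15.200)
C = 147456/25 (C = (-76/5 + 92)² = (384/5)² = 147456/25 ≈ 5898.2)
(-44 + 19*(-47)) - C = (-44 + 19*(-47)) - 1*147456/25 = (-44 - 893) - 147456/25 = -937 - 147456/25 = -170881/25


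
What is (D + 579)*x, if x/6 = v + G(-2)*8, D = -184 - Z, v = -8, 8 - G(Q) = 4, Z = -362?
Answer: 109008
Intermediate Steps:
G(Q) = 4 (G(Q) = 8 - 1*4 = 8 - 4 = 4)
D = 178 (D = -184 - 1*(-362) = -184 + 362 = 178)
x = 144 (x = 6*(-8 + 4*8) = 6*(-8 + 32) = 6*24 = 144)
(D + 579)*x = (178 + 579)*144 = 757*144 = 109008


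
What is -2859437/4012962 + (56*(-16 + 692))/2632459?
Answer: -7375435976111/10563957933558 ≈ -0.69817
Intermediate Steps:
-2859437/4012962 + (56*(-16 + 692))/2632459 = -2859437*1/4012962 + (56*676)*(1/2632459) = -2859437/4012962 + 37856*(1/2632459) = -2859437/4012962 + 37856/2632459 = -7375435976111/10563957933558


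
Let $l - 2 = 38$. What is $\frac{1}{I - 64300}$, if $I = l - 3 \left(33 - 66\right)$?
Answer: $- \frac{1}{64161} \approx -1.5586 \cdot 10^{-5}$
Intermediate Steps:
$l = 40$ ($l = 2 + 38 = 40$)
$I = 139$ ($I = 40 - 3 \left(33 - 66\right) = 40 - -99 = 40 + 99 = 139$)
$\frac{1}{I - 64300} = \frac{1}{139 - 64300} = \frac{1}{-64161} = - \frac{1}{64161}$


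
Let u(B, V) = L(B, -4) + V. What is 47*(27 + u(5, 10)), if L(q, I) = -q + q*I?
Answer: 564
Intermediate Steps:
L(q, I) = -q + I*q
u(B, V) = V - 5*B (u(B, V) = B*(-1 - 4) + V = B*(-5) + V = -5*B + V = V - 5*B)
47*(27 + u(5, 10)) = 47*(27 + (10 - 5*5)) = 47*(27 + (10 - 25)) = 47*(27 - 15) = 47*12 = 564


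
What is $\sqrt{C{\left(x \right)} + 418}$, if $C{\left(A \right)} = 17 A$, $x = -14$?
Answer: $6 \sqrt{5} \approx 13.416$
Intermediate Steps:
$\sqrt{C{\left(x \right)} + 418} = \sqrt{17 \left(-14\right) + 418} = \sqrt{-238 + 418} = \sqrt{180} = 6 \sqrt{5}$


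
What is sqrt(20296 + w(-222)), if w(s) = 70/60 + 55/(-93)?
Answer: sqrt(702180318)/186 ≈ 142.47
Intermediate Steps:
w(s) = 107/186 (w(s) = 70*(1/60) + 55*(-1/93) = 7/6 - 55/93 = 107/186)
sqrt(20296 + w(-222)) = sqrt(20296 + 107/186) = sqrt(3775163/186) = sqrt(702180318)/186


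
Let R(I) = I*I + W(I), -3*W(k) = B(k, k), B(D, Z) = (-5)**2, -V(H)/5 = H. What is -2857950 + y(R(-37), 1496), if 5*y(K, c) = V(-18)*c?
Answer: -2831022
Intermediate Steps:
V(H) = -5*H
B(D, Z) = 25
W(k) = -25/3 (W(k) = -1/3*25 = -25/3)
R(I) = -25/3 + I**2 (R(I) = I*I - 25/3 = I**2 - 25/3 = -25/3 + I**2)
y(K, c) = 18*c (y(K, c) = ((-5*(-18))*c)/5 = (90*c)/5 = 18*c)
-2857950 + y(R(-37), 1496) = -2857950 + 18*1496 = -2857950 + 26928 = -2831022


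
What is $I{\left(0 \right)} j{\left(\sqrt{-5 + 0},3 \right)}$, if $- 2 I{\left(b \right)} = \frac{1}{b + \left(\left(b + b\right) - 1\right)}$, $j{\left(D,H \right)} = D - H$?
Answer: $- \frac{3}{2} + \frac{i \sqrt{5}}{2} \approx -1.5 + 1.118 i$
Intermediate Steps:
$I{\left(b \right)} = - \frac{1}{2 \left(-1 + 3 b\right)}$ ($I{\left(b \right)} = - \frac{1}{2 \left(b + \left(\left(b + b\right) - 1\right)\right)} = - \frac{1}{2 \left(b + \left(2 b - 1\right)\right)} = - \frac{1}{2 \left(b + \left(-1 + 2 b\right)\right)} = - \frac{1}{2 \left(-1 + 3 b\right)}$)
$I{\left(0 \right)} j{\left(\sqrt{-5 + 0},3 \right)} = - \frac{1}{-2 + 6 \cdot 0} \left(\sqrt{-5 + 0} - 3\right) = - \frac{1}{-2 + 0} \left(\sqrt{-5} - 3\right) = - \frac{1}{-2} \left(i \sqrt{5} - 3\right) = \left(-1\right) \left(- \frac{1}{2}\right) \left(-3 + i \sqrt{5}\right) = \frac{-3 + i \sqrt{5}}{2} = - \frac{3}{2} + \frac{i \sqrt{5}}{2}$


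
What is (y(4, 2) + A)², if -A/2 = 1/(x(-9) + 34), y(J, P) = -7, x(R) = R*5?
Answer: 5625/121 ≈ 46.488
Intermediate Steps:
x(R) = 5*R
A = 2/11 (A = -2/(5*(-9) + 34) = -2/(-45 + 34) = -2/(-11) = -2*(-1/11) = 2/11 ≈ 0.18182)
(y(4, 2) + A)² = (-7 + 2/11)² = (-75/11)² = 5625/121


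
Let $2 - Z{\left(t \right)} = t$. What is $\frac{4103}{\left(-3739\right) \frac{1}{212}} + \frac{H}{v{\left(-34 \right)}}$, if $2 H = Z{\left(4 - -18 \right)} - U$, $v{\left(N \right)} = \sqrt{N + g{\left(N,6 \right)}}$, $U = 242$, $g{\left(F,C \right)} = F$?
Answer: $- \frac{869836}{3739} + \frac{131 i \sqrt{17}}{34} \approx -232.64 + 15.886 i$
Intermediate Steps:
$Z{\left(t \right)} = 2 - t$
$v{\left(N \right)} = \sqrt{2} \sqrt{N}$ ($v{\left(N \right)} = \sqrt{N + N} = \sqrt{2 N} = \sqrt{2} \sqrt{N}$)
$H = -131$ ($H = \frac{\left(2 - \left(4 - -18\right)\right) - 242}{2} = \frac{\left(2 - \left(4 + 18\right)\right) - 242}{2} = \frac{\left(2 - 22\right) - 242}{2} = \frac{-20 - 242}{2} = \frac{1}{2} \left(-262\right) = -131$)
$\frac{4103}{\left(-3739\right) \frac{1}{212}} + \frac{H}{v{\left(-34 \right)}} = \frac{4103}{\left(-3739\right) \frac{1}{212}} - \frac{131}{\sqrt{2} \sqrt{-34}} = \frac{4103}{\left(-3739\right) \frac{1}{212}} - \frac{131}{\sqrt{2} i \sqrt{34}} = \frac{4103}{- \frac{3739}{212}} - \frac{131}{2 i \sqrt{17}} = 4103 \left(- \frac{212}{3739}\right) - 131 \left(- \frac{i \sqrt{17}}{34}\right) = - \frac{869836}{3739} + \frac{131 i \sqrt{17}}{34}$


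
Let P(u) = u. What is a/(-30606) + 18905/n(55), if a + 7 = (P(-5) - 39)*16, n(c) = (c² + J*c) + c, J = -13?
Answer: 38685863/4825546 ≈ 8.0169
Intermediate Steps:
n(c) = c² - 12*c (n(c) = (c² - 13*c) + c = c² - 12*c)
a = -711 (a = -7 + (-5 - 39)*16 = -7 - 44*16 = -7 - 704 = -711)
a/(-30606) + 18905/n(55) = -711/(-30606) + 18905/((55*(-12 + 55))) = -711*(-1/30606) + 18905/((55*43)) = 237/10202 + 18905/2365 = 237/10202 + 18905*(1/2365) = 237/10202 + 3781/473 = 38685863/4825546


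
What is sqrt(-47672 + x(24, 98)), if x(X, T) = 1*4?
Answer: 2*I*sqrt(11917) ≈ 218.33*I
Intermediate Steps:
x(X, T) = 4
sqrt(-47672 + x(24, 98)) = sqrt(-47672 + 4) = sqrt(-47668) = 2*I*sqrt(11917)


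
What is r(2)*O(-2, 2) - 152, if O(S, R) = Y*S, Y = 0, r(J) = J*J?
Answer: -152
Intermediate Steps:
r(J) = J**2
O(S, R) = 0 (O(S, R) = 0*S = 0)
r(2)*O(-2, 2) - 152 = 2**2*0 - 152 = 4*0 - 152 = 0 - 152 = -152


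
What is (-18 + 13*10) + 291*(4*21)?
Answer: 24556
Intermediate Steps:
(-18 + 13*10) + 291*(4*21) = (-18 + 130) + 291*84 = 112 + 24444 = 24556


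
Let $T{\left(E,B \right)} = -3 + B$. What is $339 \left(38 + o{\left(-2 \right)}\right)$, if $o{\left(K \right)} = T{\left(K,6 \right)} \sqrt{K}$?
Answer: $12882 + 1017 i \sqrt{2} \approx 12882.0 + 1438.3 i$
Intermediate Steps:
$o{\left(K \right)} = 3 \sqrt{K}$ ($o{\left(K \right)} = \left(-3 + 6\right) \sqrt{K} = 3 \sqrt{K}$)
$339 \left(38 + o{\left(-2 \right)}\right) = 339 \left(38 + 3 \sqrt{-2}\right) = 339 \left(38 + 3 i \sqrt{2}\right) = 12882 + 1017 i \sqrt{2}$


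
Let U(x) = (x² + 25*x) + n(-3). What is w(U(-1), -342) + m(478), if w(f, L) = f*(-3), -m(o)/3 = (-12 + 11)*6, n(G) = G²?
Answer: 63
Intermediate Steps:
U(x) = 9 + x² + 25*x (U(x) = (x² + 25*x) + (-3)² = (x² + 25*x) + 9 = 9 + x² + 25*x)
m(o) = 18 (m(o) = -3*(-12 + 11)*6 = -(-3)*6 = -3*(-6) = 18)
w(f, L) = -3*f
w(U(-1), -342) + m(478) = -3*(9 + (-1)² + 25*(-1)) + 18 = -3*(9 + 1 - 25) + 18 = -3*(-15) + 18 = 45 + 18 = 63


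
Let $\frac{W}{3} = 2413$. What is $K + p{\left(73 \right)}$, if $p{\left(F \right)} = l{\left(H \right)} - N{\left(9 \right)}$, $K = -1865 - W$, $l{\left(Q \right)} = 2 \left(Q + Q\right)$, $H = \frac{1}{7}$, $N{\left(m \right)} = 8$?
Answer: $- \frac{63780}{7} \approx -9111.4$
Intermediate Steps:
$W = 7239$ ($W = 3 \cdot 2413 = 7239$)
$H = \frac{1}{7} \approx 0.14286$
$l{\left(Q \right)} = 4 Q$ ($l{\left(Q \right)} = 2 \cdot 2 Q = 4 Q$)
$K = -9104$ ($K = -1865 - 7239 = -9104$)
$p{\left(F \right)} = - \frac{52}{7}$ ($p{\left(F \right)} = 4 \cdot \frac{1}{7} - 8 = \frac{4}{7} - 8 = - \frac{52}{7}$)
$K + p{\left(73 \right)} = -9104 - \frac{52}{7} = - \frac{63780}{7}$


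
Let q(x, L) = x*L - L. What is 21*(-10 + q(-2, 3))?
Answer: -399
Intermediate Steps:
q(x, L) = -L + L*x (q(x, L) = L*x - L = -L + L*x)
21*(-10 + q(-2, 3)) = 21*(-10 + 3*(-1 - 2)) = 21*(-10 + 3*(-3)) = 21*(-10 - 9) = 21*(-19) = -399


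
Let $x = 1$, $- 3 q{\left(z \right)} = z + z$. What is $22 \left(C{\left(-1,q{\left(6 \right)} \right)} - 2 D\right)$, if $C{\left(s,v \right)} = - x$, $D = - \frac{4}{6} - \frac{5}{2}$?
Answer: $\frac{352}{3} \approx 117.33$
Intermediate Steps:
$q{\left(z \right)} = - \frac{2 z}{3}$ ($q{\left(z \right)} = - \frac{z + z}{3} = - \frac{2 z}{3}$)
$D = - \frac{19}{6}$ ($D = \left(-4\right) \frac{1}{6} - \frac{5}{2} = - \frac{2}{3} - \frac{5}{2} = - \frac{19}{6} \approx -3.1667$)
$C{\left(s,v \right)} = -1$ ($C{\left(s,v \right)} = \left(-1\right) 1 = -1$)
$22 \left(C{\left(-1,q{\left(6 \right)} \right)} - 2 D\right) = 22 \left(-1 - - \frac{19}{3}\right) = 22 \left(-1 + \frac{19}{3}\right) = 22 \cdot \frac{16}{3} = \frac{352}{3}$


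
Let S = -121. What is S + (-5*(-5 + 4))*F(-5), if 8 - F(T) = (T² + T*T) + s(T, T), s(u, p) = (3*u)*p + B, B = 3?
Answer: -721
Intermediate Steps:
s(u, p) = 3 + 3*p*u (s(u, p) = (3*u)*p + 3 = 3*p*u + 3 = 3 + 3*p*u)
F(T) = 5 - 5*T² (F(T) = 8 - ((T² + T*T) + (3 + 3*T*T)) = 8 - ((T² + T²) + (3 + 3*T²)) = 8 - (2*T² + (3 + 3*T²)) = 8 - (3 + 5*T²) = 8 + (-3 - 5*T²) = 5 - 5*T²)
S + (-5*(-5 + 4))*F(-5) = -121 + (-5*(-5 + 4))*(5 - 5*(-5)²) = -121 + (-5*(-1))*(5 - 5*25) = -121 + 5*(5 - 125) = -121 + 5*(-120) = -121 - 600 = -721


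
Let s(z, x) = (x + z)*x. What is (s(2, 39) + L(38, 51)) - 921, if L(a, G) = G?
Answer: 729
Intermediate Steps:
s(z, x) = x*(x + z)
(s(2, 39) + L(38, 51)) - 921 = (39*(39 + 2) + 51) - 921 = (39*41 + 51) - 921 = (1599 + 51) - 921 = 1650 - 921 = 729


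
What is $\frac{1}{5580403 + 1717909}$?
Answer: $\frac{1}{7298312} \approx 1.3702 \cdot 10^{-7}$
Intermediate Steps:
$\frac{1}{5580403 + 1717909} = \frac{1}{7298312}$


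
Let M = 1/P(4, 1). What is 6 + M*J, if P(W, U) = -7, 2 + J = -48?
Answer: 92/7 ≈ 13.143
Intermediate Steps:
J = -50 (J = -2 - 48 = -50)
M = -⅐ (M = 1/(-7) = -⅐ ≈ -0.14286)
6 + M*J = 6 - ⅐*(-50) = 6 + 50/7 = 92/7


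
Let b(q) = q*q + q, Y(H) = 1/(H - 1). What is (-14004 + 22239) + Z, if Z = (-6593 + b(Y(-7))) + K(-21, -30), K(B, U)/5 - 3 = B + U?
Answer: 89721/64 ≈ 1401.9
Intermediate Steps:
Y(H) = 1/(-1 + H)
K(B, U) = 15 + 5*B + 5*U (K(B, U) = 15 + 5*(B + U) = 15 + (5*B + 5*U) = 15 + 5*B + 5*U)
b(q) = q + q**2 (b(q) = q**2 + q = q + q**2)
Z = -437319/64 (Z = (-6593 + (1 + 1/(-1 - 7))/(-1 - 7)) + (15 + 5*(-21) + 5*(-30)) = (-6593 + (1 + 1/(-8))/(-8)) + (15 - 105 - 150) = (-6593 - (1 - 1/8)/8) - 240 = (-6593 - 1/8*7/8) - 240 = (-6593 - 7/64) - 240 = -421959/64 - 240 = -437319/64 ≈ -6833.1)
(-14004 + 22239) + Z = (-14004 + 22239) - 437319/64 = 8235 - 437319/64 = 89721/64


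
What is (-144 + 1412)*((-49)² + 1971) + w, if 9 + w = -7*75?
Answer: 5543162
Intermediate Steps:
w = -534 (w = -9 - 7*75 = -9 - 525 = -534)
(-144 + 1412)*((-49)² + 1971) + w = (-144 + 1412)*((-49)² + 1971) - 534 = 1268*(2401 + 1971) - 534 = 1268*4372 - 534 = 5543696 - 534 = 5543162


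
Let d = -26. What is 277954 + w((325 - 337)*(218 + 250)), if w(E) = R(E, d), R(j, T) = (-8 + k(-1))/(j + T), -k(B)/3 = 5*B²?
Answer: 1568216491/5642 ≈ 2.7795e+5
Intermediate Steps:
k(B) = -15*B²
R(j, T) = -23/(T + j) (R(j, T) = (-8 - 15*(-1)²)/(j + T) = (-8 - 15*1)/(T + j) = (-8 - 15)/(T + j) = -23/(T + j))
w(E) = -23/(-26 + E)
277954 + w((325 - 337)*(218 + 250)) = 277954 - 23/(-26 + (325 - 337)*(218 + 250)) = 277954 - 23/(-26 - 12*468) = 277954 - 23/(-26 - 5616) = 277954 - 23/(-5642) = 277954 - 23*(-1/5642) = 277954 + 23/5642 = 1568216491/5642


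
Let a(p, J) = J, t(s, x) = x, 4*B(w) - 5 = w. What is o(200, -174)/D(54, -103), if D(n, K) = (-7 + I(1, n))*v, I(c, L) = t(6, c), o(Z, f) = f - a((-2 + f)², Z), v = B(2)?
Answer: 748/21 ≈ 35.619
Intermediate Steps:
B(w) = 5/4 + w/4
v = 7/4 (v = 5/4 + (¼)*2 = 5/4 + ½ = 7/4 ≈ 1.7500)
o(Z, f) = f - Z
I(c, L) = c
D(n, K) = -21/2 (D(n, K) = (-7 + 1)*(7/4) = -6*7/4 = -21/2)
o(200, -174)/D(54, -103) = (-174 - 1*200)/(-21/2) = (-174 - 200)*(-2/21) = -374*(-2/21) = 748/21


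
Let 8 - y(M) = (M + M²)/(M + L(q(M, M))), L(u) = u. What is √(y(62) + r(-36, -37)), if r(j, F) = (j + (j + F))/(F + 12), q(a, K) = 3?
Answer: I*√201669/65 ≈ 6.9089*I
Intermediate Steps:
r(j, F) = (F + 2*j)/(12 + F) (r(j, F) = (j + (F + j))/(12 + F) = (F + 2*j)/(12 + F))
y(M) = 8 - (M + M²)/(3 + M) (y(M) = 8 - (M + M²)/(M + 3) = 8 - (M + M²)/(3 + M))
√(y(62) + r(-36, -37)) = √((24 - 1*62² + 7*62)/(3 + 62) + (-37 + 2*(-36))/(12 - 37)) = √((24 - 1*3844 + 434)/65 + (-37 - 72)/(-25)) = √((24 - 3844 + 434)/65 - 1/25*(-109)) = √((1/65)*(-3386) + 109/25) = √(-3386/65 + 109/25) = √(-15513/325) = I*√201669/65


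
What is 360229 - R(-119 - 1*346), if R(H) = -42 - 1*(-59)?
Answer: 360212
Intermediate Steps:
R(H) = 17 (R(H) = -42 + 59 = 17)
360229 - R(-119 - 1*346) = 360229 - 1*17 = 360229 - 17 = 360212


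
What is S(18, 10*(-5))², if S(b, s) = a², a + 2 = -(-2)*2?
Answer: 16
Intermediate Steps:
a = 2 (a = -2 - (-2)*2 = -2 - 1*(-4) = -2 + 4 = 2)
S(b, s) = 4 (S(b, s) = 2² = 4)
S(18, 10*(-5))² = 4² = 16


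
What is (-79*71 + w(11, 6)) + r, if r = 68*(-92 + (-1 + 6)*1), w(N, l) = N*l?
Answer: -11459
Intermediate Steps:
r = -5916 (r = 68*(-92 + 5*1) = 68*(-92 + 5) = 68*(-87) = -5916)
(-79*71 + w(11, 6)) + r = (-79*71 + 11*6) - 5916 = (-5609 + 66) - 5916 = -5543 - 5916 = -11459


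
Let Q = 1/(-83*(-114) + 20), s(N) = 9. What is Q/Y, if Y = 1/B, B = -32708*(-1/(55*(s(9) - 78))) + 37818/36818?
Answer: -530361917/662432953710 ≈ -0.00080063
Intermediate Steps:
B = -530361917/69862155 (B = -32708*(-1/(55*(9 - 78))) + 37818/36818 = -32708/((-55*(-69))) + 37818*(1/36818) = -32708/3795 + 18909/18409 = -530361917/69862155 ≈ -7.5915)
Q = 1/9482 (Q = 1/(9462 + 20) = 1/9482 ≈ 0.00010546)
Y = -69862155/530361917 (Y = 1/(-530361917/69862155) = -69862155/530361917 ≈ -0.13173)
Q/Y = 1/(9482*(-69862155/530361917)) = (1/9482)*(-530361917/69862155) = -530361917/662432953710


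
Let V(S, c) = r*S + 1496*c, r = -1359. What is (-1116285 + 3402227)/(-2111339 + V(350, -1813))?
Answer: -2285942/5299237 ≈ -0.43137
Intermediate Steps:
V(S, c) = -1359*S + 1496*c
(-1116285 + 3402227)/(-2111339 + V(350, -1813)) = (-1116285 + 3402227)/(-2111339 + (-1359*350 + 1496*(-1813))) = 2285942/(-2111339 + (-475650 - 2712248)) = 2285942/(-2111339 - 3187898) = 2285942/(-5299237) = 2285942*(-1/5299237) = -2285942/5299237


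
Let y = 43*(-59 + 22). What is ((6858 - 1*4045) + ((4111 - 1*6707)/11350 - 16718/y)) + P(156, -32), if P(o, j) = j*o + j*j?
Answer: -10335598843/9028925 ≈ -1144.7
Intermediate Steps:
y = -1591 (y = 43*(-37) = -1591)
P(o, j) = j**2 + j*o (P(o, j) = j*o + j**2 = j**2 + j*o)
((6858 - 1*4045) + ((4111 - 1*6707)/11350 - 16718/y)) + P(156, -32) = ((6858 - 1*4045) + ((4111 - 1*6707)/11350 - 16718/(-1591))) - 32*(-32 + 156) = ((6858 - 4045) + ((4111 - 6707)*(1/11350) - 16718*(-1/1591))) - 32*124 = (2813 + (-2596*1/11350 + 16718/1591)) - 3968 = (2813 + (-1298/5675 + 16718/1591)) - 3968 = (2813 + 92809532/9028925) - 3968 = 25491175557/9028925 - 3968 = -10335598843/9028925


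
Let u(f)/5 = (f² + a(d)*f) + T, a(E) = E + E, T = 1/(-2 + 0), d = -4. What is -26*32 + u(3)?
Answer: -1819/2 ≈ -909.50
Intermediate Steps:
T = -½ (T = 1/(-2) = -½ ≈ -0.50000)
a(E) = 2*E
u(f) = -5/2 - 40*f + 5*f² (u(f) = 5*((f² + (2*(-4))*f) - ½) = 5*((f² - 8*f) - ½) = 5*(-½ + f² - 8*f) = -5/2 - 40*f + 5*f²)
-26*32 + u(3) = -26*32 + (-5/2 - 40*3 + 5*3²) = -832 + (-5/2 - 120 + 5*9) = -832 + (-5/2 - 120 + 45) = -832 - 155/2 = -1819/2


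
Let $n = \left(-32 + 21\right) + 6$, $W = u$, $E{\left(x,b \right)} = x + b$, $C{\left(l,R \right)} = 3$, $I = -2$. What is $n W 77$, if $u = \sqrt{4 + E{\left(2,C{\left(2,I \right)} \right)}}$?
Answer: $-1155$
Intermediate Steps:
$E{\left(x,b \right)} = b + x$
$u = 3$ ($u = \sqrt{4 + \left(3 + 2\right)} = \sqrt{4 + 5} = \sqrt{9} = 3$)
$W = 3$
$n = -5$ ($n = -11 + 6 = -5$)
$n W 77 = \left(-5\right) 3 \cdot 77 = \left(-15\right) 77 = -1155$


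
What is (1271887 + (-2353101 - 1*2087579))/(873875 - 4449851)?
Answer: 3168793/3575976 ≈ 0.88613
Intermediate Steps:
(1271887 + (-2353101 - 1*2087579))/(873875 - 4449851) = (1271887 + (-2353101 - 2087579))/(-3575976) = (1271887 - 4440680)*(-1/3575976) = -3168793*(-1/3575976) = 3168793/3575976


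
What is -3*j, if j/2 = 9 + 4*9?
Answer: -270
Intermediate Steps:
j = 90 (j = 2*(9 + 4*9) = 2*(9 + 36) = 2*45 = 90)
-3*j = -3*90 = -270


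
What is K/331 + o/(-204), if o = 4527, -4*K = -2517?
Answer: -228345/11254 ≈ -20.290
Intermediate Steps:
K = 2517/4 (K = -1/4*(-2517) = 2517/4 ≈ 629.25)
K/331 + o/(-204) = (2517/4)/331 + 4527/(-204) = (2517/4)*(1/331) + 4527*(-1/204) = 2517/1324 - 1509/68 = -228345/11254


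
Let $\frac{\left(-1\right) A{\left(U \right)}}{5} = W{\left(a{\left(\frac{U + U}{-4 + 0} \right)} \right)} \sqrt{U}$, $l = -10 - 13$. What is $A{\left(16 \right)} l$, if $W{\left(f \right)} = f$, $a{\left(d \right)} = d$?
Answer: $-3680$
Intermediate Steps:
$l = -23$ ($l = -10 - 13 = -23$)
$A{\left(U \right)} = \frac{5 U^{\frac{3}{2}}}{2}$ ($A{\left(U \right)} = - 5 \frac{U + U}{-4 + 0} \sqrt{U} = - 5 \frac{2 U}{-4} \sqrt{U} = - 5 \cdot 2 U \left(- \frac{1}{4}\right) \sqrt{U} = - 5 - \frac{U}{2} \sqrt{U} = - 5 \left(- \frac{U^{\frac{3}{2}}}{2}\right) = \frac{5 U^{\frac{3}{2}}}{2}$)
$A{\left(16 \right)} l = \frac{5 \cdot 16^{\frac{3}{2}}}{2} \left(-23\right) = \frac{5}{2} \cdot 64 \left(-23\right) = 160 \left(-23\right) = -3680$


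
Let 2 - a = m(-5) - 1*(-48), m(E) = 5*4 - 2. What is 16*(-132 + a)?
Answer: -3136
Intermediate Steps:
m(E) = 18 (m(E) = 20 - 2 = 18)
a = -64 (a = 2 - (18 - 1*(-48)) = 2 - (18 + 48) = 2 - 1*66 = 2 - 66 = -64)
16*(-132 + a) = 16*(-132 - 64) = 16*(-196) = -3136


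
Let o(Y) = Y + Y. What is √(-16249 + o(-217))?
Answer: I*√16683 ≈ 129.16*I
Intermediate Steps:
o(Y) = 2*Y
√(-16249 + o(-217)) = √(-16249 + 2*(-217)) = √(-16249 - 434) = √(-16683) = I*√16683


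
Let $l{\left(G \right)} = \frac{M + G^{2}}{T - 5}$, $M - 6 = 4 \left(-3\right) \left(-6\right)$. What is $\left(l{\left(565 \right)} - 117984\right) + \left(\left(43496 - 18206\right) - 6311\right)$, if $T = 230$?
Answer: $- \frac{21956822}{225} \approx -97586.0$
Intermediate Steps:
$M = 78$ ($M = 6 + 4 \left(-3\right) \left(-6\right) = 6 - -72 = 6 + 72 = 78$)
$l{\left(G \right)} = \frac{26}{75} + \frac{G^{2}}{225}$ ($l{\left(G \right)} = \frac{78 + G^{2}}{230 - 5} = \frac{78 + G^{2}}{225} = \left(78 + G^{2}\right) \frac{1}{225} = \frac{26}{75} + \frac{G^{2}}{225}$)
$\left(l{\left(565 \right)} - 117984\right) + \left(\left(43496 - 18206\right) - 6311\right) = \left(\left(\frac{26}{75} + \frac{565^{2}}{225}\right) - 117984\right) + \left(\left(43496 - 18206\right) - 6311\right) = \left(\left(\frac{26}{75} + \frac{1}{225} \cdot 319225\right) - 117984\right) + \left(25290 - 6311\right) = \left(\left(\frac{26}{75} + \frac{12769}{9}\right) - 117984\right) + 18979 = \left(\frac{319303}{225} - 117984\right) + 18979 = - \frac{26227097}{225} + 18979 = - \frac{21956822}{225}$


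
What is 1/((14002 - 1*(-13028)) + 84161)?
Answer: 1/111191 ≈ 8.9935e-6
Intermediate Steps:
1/((14002 - 1*(-13028)) + 84161) = 1/((14002 + 13028) + 84161) = 1/(27030 + 84161) = 1/111191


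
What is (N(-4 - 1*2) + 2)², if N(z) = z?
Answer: 16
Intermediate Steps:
(N(-4 - 1*2) + 2)² = ((-4 - 1*2) + 2)² = ((-4 - 2) + 2)² = (-6 + 2)² = (-4)² = 16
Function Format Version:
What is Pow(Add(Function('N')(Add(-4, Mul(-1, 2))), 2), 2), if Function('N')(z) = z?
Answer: 16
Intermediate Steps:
Pow(Add(Function('N')(Add(-4, Mul(-1, 2))), 2), 2) = Pow(Add(Add(-4, Mul(-1, 2)), 2), 2) = Pow(Add(Add(-4, -2), 2), 2) = Pow(Add(-6, 2), 2) = Pow(-4, 2) = 16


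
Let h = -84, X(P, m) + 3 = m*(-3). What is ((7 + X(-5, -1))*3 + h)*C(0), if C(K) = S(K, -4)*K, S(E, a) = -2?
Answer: 0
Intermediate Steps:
X(P, m) = -3 - 3*m (X(P, m) = -3 + m*(-3) = -3 - 3*m)
C(K) = -2*K
((7 + X(-5, -1))*3 + h)*C(0) = ((7 + (-3 - 3*(-1)))*3 - 84)*(-2*0) = ((7 + (-3 + 3))*3 - 84)*0 = ((7 + 0)*3 - 84)*0 = (7*3 - 84)*0 = (21 - 84)*0 = -63*0 = 0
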